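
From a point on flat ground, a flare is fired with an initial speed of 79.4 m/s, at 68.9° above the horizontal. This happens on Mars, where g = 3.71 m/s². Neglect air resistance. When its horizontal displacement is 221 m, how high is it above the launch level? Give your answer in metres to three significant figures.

Horizontal component vₓ = 79.40 cos 68.9° = 28.58 m/s; vertical v_y0 = 79.40 sin 68.9° = 74.08 m/s.
x = vₓ t ⇒ t = 221/28.58 = 7.732 s.
Height: y = v_y0 t − ½ g t² = 74.08 × 7.732 − 1.855 × 7.732² = 572.7 − 110.9 = 461.8 m.

462 m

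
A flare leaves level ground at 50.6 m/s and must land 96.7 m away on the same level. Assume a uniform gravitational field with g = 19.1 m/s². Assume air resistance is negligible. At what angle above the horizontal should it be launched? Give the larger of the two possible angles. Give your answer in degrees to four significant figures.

66.92°

R = v₀² sin 2θ / g gives sin 2θ = gR/v₀² = 19.1·96.7/50.6² = 0.7214.
2θ = 46.17° or 180° − 46.17° = 133.8°, so θ = 23.08° or 66.92°.
The larger angle is 66.92°.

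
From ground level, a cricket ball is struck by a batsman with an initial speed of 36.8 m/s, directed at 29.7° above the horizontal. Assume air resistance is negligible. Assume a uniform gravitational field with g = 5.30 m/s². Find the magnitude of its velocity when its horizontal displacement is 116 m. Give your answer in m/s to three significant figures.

Resolve: vₓ = 36.80 cos 29.7° = 31.97 m/s and v_y0 = 36.80 sin 29.7° = 18.23 m/s.
x = vₓ t ⇒ t = 116/31.97 = 3.629 s.
Vertical velocity there: v_y = v_y0 − g t = 18.23 − 5.30 × 3.629 = −1.000 m/s.
Speed: √(vₓ² + v_y²) = √(31.97² + 1.000²) = 31.98 m/s.

32.0 m/s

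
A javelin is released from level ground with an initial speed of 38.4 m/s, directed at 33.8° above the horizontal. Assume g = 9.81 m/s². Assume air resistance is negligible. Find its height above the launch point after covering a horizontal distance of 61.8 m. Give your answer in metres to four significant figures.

Resolve: vₓ = 38.40 cos 33.8° = 31.91 m/s and v_y0 = 38.40 sin 33.8° = 21.36 m/s.
x = vₓ t ⇒ t = 61.8/31.91 = 1.937 s.
Height: y = v_y0 t − ½ g t² = 21.36 × 1.937 − 4.905 × 1.937² = 41.37 − 18.40 = 22.97 m.

22.97 m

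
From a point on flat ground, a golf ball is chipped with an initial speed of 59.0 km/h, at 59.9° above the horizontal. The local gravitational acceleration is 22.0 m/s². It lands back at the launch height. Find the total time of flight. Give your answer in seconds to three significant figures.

1.29 s

Convert: 59.0 km/h = 59.0/3.6 = 16.39 m/s.
Components: vₓ = 16.39 cos 59.9° = 8.219 m/s, v_y0 = 16.39 sin 59.9° = 14.18 m/s.
It returns to y = 0 when t = 2 v_y0 / g = 2(14.18)/22.0 = 1.289 s.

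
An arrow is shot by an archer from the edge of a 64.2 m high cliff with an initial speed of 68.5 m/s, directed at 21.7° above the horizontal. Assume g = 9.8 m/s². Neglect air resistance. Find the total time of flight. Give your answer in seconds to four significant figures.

Horizontal component vₓ = 68.50 cos 21.7° = 63.65 m/s; vertical v_y0 = 68.50 sin 21.7° = 25.33 m/s.
With up positive and y = 0 at the ground: y(t) = 64.2 + (25.33) t − 4.900 t². Setting y = 0 and taking the positive root: t = [25.33 + √(25.33² + 2·9.80·64.2)] / 9.80 = (25.33 + 43.59) / 9.80 = 7.032 s.

7.032 s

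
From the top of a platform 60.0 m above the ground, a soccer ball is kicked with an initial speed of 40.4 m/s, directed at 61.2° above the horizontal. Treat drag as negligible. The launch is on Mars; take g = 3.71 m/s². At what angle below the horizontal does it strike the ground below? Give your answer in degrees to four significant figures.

vₓ = 40.40 cos 61.2° = 19.46 m/s; v_y0 = 40.40 sin 61.2° = 35.40 m/s.
The projectile lands when y = 60.0 + (35.40) t − ½·3.71·t² = 0. Positive root: t = (35.40 + √(35.40² + 2·3.71·60.0)) / 3.71 = (35.40 + 41.21) / 3.71 = 20.65 s.
At impact: v_y = v_y0 − g t = −41.21 m/s; vₓ = 19.46 m/s.
Angle below horizontal: arctan(|v_y|/vₓ) = arctan(41.21/19.46) = 64.72°.

64.72°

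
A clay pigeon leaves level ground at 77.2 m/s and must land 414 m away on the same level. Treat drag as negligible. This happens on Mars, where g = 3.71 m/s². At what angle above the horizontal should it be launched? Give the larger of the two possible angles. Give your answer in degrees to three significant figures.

82.5°

From R = (v₀²/g) sin 2θ: sin 2θ = 3.71 × 414 / 5959.8 = 0.2577.
2θ = 14.93° or 180° − 14.93° = 165.1°, so θ = 7.467° or 82.53°.
The larger angle is 82.53°.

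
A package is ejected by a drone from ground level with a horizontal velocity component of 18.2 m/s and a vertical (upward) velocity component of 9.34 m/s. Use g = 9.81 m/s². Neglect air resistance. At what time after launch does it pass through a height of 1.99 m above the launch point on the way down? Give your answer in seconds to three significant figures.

Set y = v_y0 t − ½ g t² = 1.99: 4.905 t² − 9.340 t + 1.99 = 0.
t = [9.340 ± √(9.340² − 2·9.81·1.99)] / 9.81 = (9.340 ± 6.942) / 9.81, so t = 0.2444 s or t = 1.660 s.
The descending-branch root is 1.660 s.

1.66 s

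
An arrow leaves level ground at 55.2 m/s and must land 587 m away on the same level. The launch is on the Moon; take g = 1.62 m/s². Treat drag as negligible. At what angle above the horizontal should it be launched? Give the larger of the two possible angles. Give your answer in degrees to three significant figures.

Level-ground range R = v₀² sin(2θ)/g ⇒ sin(2θ) = gR/v₀² = 1.62 × 587 / 55.2² = 0.3121.
2θ = 18.19° or 180° − 18.19° = 161.8°, so θ = 9.093° or 80.91°.
The larger angle is 80.91°.

80.9°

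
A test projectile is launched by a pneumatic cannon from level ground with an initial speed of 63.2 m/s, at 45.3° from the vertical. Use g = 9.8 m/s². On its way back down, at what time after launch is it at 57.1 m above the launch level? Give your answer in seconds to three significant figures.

7.52 s

vₓ = 63.20 sin 45.3° = 44.92 m/s; v_y0 = 63.20 cos 45.3° = 44.45 m/s.
Require v_y0 t − ½ g t² = 57.1, i.e. 4.900 t² − 44.45 t + 57.1 = 0.
t = [44.45 ± √(44.45² − 2·9.80·57.1)] / 9.80 = (44.45 ± 29.28) / 9.80, so t = 1.549 s or t = 7.523 s.
The descending-branch root is 7.523 s.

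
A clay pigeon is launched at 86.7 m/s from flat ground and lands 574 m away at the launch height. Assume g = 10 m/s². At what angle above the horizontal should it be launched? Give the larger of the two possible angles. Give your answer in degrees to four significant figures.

R = v₀² sin 2θ / g gives sin 2θ = gR/v₀² = 10.0·574/86.7² = 0.7636.
2θ = 49.78° or 180° − 49.78° = 130.2°, so θ = 24.89° or 65.11°.
The larger angle is 65.11°.

65.11°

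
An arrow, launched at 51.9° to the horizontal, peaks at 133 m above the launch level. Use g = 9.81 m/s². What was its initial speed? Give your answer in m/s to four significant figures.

64.91 m/s

At the peak v_y = 0, so v_y0 = √(2gH) = √(2 × 9.81 × 133) = 51.08 m/s.
v_y0 = v₀ sin θ ⇒ v₀ = 51.08 / sin 51.9° = 64.91 m/s.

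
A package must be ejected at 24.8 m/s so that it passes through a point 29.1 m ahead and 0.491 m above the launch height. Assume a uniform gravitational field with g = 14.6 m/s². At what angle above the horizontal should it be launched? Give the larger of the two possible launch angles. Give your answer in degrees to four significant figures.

67.97°

Trajectory: y = x tanθ − g x² (1 + tan²θ)/(2v₀²). With x = 29.1, y = 0.491, v₀ = 24.8, g = 14.6:
10.05 tan²θ − 29.1 tanθ + (10.54) = 0.
tanθ = [29.1 ± √(29.1² − 4 × 10.05 × (10.54))] / (2 × 10.05) = (29.1 ± 20.57) / 20.10, giving tanθ = 0.4245 or 2.471.
θ = 23.00° or 67.97°; the larger is 67.97°.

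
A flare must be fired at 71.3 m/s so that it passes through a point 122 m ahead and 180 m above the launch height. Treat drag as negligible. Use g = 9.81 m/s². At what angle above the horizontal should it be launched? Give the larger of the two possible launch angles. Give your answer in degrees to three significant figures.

81.1°

Trajectory: y = x tanθ − g x² (1 + tan²θ)/(2v₀²). With x = 122, y = 180, v₀ = 71.3, g = 9.81:
14.36 tan²θ − 122 tanθ + (194.4) = 0.
tanθ = [122 ± √(122² − 4 × 14.36 × (194.4))] / (2 × 14.36) = (122 ± 60.99) / 28.72, giving tanθ = 2.124 or 6.371.
θ = 64.79° or 81.08°; the larger is 81.08°.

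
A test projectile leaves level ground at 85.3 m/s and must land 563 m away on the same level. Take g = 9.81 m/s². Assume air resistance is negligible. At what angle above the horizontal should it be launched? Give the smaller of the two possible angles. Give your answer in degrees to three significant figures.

24.7°

Level-ground range R = v₀² sin(2θ)/g ⇒ sin(2θ) = gR/v₀² = 9.81 × 563 / 85.3² = 0.7591.
2θ = 49.38° or 180° − 49.38° = 130.6°, so θ = 24.69° or 65.31°.
The smaller angle is 24.69°.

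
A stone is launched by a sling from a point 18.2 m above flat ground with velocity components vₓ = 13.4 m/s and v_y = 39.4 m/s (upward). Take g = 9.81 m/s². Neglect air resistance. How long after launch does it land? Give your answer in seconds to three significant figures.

With up positive and y = 0 at the ground: y(t) = 18.2 + (39.40) t − 4.905 t². Setting y = 0 and taking the positive root: t = [39.40 + √(39.40² + 2·9.81·18.2)] / 9.81 = (39.40 + 43.70) / 9.81 = 8.471 s.

8.47 s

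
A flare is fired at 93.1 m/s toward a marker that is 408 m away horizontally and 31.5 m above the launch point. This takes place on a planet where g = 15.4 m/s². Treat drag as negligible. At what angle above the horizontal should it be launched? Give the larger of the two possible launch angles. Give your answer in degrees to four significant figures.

Trajectory: y = x tanθ − g x² (1 + tan²θ)/(2v₀²). With x = 408, y = 31.5, v₀ = 93.1, g = 15.4:
147.9 tan²θ − 408 tanθ + (179.4) = 0.
tanθ = [408 ± √(408² − 4 × 147.9 × (179.4))] / (2 × 147.9) = (408 ± 245.7) / 295.8, giving tanθ = 0.5488 or 2.210.
θ = 28.76° or 65.66°; the larger is 65.66°.

65.66°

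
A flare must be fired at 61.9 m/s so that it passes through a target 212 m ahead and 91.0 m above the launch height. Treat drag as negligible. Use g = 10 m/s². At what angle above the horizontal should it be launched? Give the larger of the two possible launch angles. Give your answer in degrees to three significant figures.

69.3°

Trajectory: y = x tanθ − g x² (1 + tan²θ)/(2v₀²). With x = 212, y = 91.0, v₀ = 61.9, g = 10.0:
58.65 tan²θ − 212 tanθ + (149.6) = 0.
tanθ = [212 ± √(212² − 4 × 58.65 × (149.6))] / (2 × 58.65) = (212 ± 99.18) / 117.3, giving tanθ = 0.9618 or 2.653.
θ = 43.88° or 69.35°; the larger is 69.35°.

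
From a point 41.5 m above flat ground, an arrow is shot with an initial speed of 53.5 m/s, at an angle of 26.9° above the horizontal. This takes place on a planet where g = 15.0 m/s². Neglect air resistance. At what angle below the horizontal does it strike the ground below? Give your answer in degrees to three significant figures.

41.9°

Horizontal component vₓ = 53.50 cos 26.9° = 47.71 m/s; vertical v_y0 = 53.50 sin 26.9° = 24.21 m/s.
The projectile lands when y = 41.5 + (24.21) t − ½·15.0·t² = 0. Positive root: t = (24.21 + √(24.21² + 2·15.0·41.5)) / 15.0 = (24.21 + 42.79) / 15.0 = 4.466 s.
At impact: v_y = v_y0 − g t = −42.79 m/s; vₓ = 47.71 m/s.
Angle below horizontal: arctan(|v_y|/vₓ) = arctan(42.79/47.71) = 41.89°.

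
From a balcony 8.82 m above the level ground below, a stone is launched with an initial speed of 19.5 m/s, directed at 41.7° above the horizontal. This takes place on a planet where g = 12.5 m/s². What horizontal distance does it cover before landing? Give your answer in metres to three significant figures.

vₓ = 19.50 cos 41.7° = 14.56 m/s; v_y0 = 19.50 sin 41.7° = 12.97 m/s.
With up positive and y = 0 at the ground: y(t) = 8.82 + (12.97) t − 6.250 t². Setting y = 0 and taking the positive root: t = [12.97 + √(12.97² + 2·12.5·8.82)] / 12.5 = (12.97 + 19.72) / 12.5 = 2.615 s.
Horizontal distance: R = vₓ t = 14.56 × 2.615 = 38.08 m.

38.1 m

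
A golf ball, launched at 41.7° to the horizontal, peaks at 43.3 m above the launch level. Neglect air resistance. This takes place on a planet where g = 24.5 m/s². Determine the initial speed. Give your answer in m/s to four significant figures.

69.24 m/s

At the peak v_y = 0, so v_y0 = √(2gH) = √(2 × 24.5 × 43.3) = 46.06 m/s.
v_y0 = v₀ sin θ ⇒ v₀ = 46.06 / sin 41.7° = 69.24 m/s.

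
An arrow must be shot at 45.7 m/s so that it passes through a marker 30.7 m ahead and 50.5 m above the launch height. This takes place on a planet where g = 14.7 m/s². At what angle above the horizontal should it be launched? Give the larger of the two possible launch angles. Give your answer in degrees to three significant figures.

81.8°

Trajectory: y = x tanθ − g x² (1 + tan²θ)/(2v₀²). With x = 30.7, y = 50.5, v₀ = 45.7, g = 14.7:
3.317 tan²θ − 30.7 tanθ + (53.82) = 0.
tanθ = [30.7 ± √(30.7² − 4 × 3.317 × (53.82))] / (2 × 3.317) = (30.7 ± 15.12) / 6.634, giving tanθ = 2.349 or 6.906.
θ = 66.94° or 81.76°; the larger is 81.76°.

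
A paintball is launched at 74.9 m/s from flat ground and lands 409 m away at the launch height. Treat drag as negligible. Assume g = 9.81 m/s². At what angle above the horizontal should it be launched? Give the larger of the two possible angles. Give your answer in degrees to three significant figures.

From R = (v₀²/g) sin 2θ: sin 2θ = 9.81 × 409 / 5610.0 = 0.7152.
2θ = 45.66° or 180° − 45.66° = 134.3°, so θ = 22.83° or 67.17°.
The larger angle is 67.17°.

67.2°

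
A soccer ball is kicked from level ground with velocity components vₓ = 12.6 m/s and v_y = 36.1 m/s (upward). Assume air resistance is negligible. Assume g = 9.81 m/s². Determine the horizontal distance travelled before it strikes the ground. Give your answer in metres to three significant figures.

Flight time T = 2 v_y0 / g = 7.360 s.
Horizontal distance R = vₓ T = 12.60 × 7.360 = 92.73 m.

92.7 m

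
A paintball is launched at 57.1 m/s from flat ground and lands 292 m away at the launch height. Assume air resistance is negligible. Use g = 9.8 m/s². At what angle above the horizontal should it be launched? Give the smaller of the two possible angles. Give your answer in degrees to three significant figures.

30.7°

From R = (v₀²/g) sin 2θ: sin 2θ = 9.80 × 292 / 3260.4 = 0.8777.
2θ = 61.36° or 180° − 61.36° = 118.6°, so θ = 30.68° or 59.32°.
The smaller angle is 30.68°.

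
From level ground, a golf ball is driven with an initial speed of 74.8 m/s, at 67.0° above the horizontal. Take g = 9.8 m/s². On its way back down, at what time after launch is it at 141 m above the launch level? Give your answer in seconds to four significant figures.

Horizontal component vₓ = 74.80 cos 67.0° = 29.23 m/s; vertical v_y0 = 74.80 sin 67.0° = 68.85 m/s.
Height y(t) = 68.85 t − 4.900 t² = 141 gives 4.900 t² − 68.85 t + 141 = 0.
Quadratic formula: t = (68.85 ± √1977.2) / 9.80 = (68.85 ± 44.47) / 9.80 → t = 2.489 s or 11.56 s.
The descending-branch root is 11.56 s.

11.56 s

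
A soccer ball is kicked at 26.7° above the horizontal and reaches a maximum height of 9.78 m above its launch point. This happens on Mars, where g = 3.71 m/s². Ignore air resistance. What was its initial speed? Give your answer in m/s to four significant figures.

18.96 m/s

At the peak v_y = 0, so v_y0 = √(2gH) = √(2 × 3.71 × 9.78) = 8.519 m/s.
v_y0 = v₀ sin θ ⇒ v₀ = 8.519 / sin 26.7° = 18.96 m/s.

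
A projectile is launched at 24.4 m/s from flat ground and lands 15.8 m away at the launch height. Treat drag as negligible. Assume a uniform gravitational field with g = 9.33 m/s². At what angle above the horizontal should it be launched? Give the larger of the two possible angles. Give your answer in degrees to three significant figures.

82.8°

From R = (v₀²/g) sin 2θ: sin 2θ = 9.33 × 15.8 / 595.36 = 0.2476.
2θ = 14.34° or 180° − 14.34° = 165.7°, so θ = 7.168° or 82.83°.
The larger angle is 82.83°.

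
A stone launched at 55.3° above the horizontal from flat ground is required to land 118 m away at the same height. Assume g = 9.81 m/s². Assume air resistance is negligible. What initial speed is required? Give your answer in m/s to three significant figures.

35.2 m/s

From R = (v₀² / g) sin 2θ: v₀ = √(gR / sin 2θ).
v₀ = √(9.81 × 118 / sin 110.6°) = √(1158 / 0.9361) = √1236.7 = 35.17 m/s.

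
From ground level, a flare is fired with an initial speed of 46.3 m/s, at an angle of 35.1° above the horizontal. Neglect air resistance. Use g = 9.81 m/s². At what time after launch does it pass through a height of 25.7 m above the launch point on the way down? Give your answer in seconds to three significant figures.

Resolve: vₓ = 46.30 cos 35.1° = 37.88 m/s and v_y0 = 46.30 sin 35.1° = 26.62 m/s.
Height y(t) = 26.62 t − 4.905 t² = 25.7 gives 4.905 t² − 26.62 t + 25.7 = 0.
t = [26.62 ± √(26.62² − 2·9.81·25.7)] / 9.81 = (26.62 ± 14.30) / 9.81, so t = 1.256 s or t = 4.172 s.
The descending-branch root is 4.172 s.

4.17 s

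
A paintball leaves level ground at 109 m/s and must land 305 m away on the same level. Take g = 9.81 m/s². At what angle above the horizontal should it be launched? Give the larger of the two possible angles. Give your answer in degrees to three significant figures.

82.7°

R = v₀² sin 2θ / g gives sin 2θ = gR/v₀² = 9.81·305/109² = 0.2518.
2θ = 14.59° or 180° − 14.59° = 165.4°, so θ = 7.293° or 82.71°.
The larger angle is 82.71°.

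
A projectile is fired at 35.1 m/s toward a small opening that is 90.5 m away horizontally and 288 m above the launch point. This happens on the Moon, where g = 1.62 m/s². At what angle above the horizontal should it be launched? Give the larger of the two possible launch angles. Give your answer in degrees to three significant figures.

Trajectory: y = x tanθ − g x² (1 + tan²θ)/(2v₀²). With x = 90.5, y = 288, v₀ = 35.1, g = 1.62:
5.385 tan²θ − 90.5 tanθ + (293.4) = 0.
tanθ = [90.5 ± √(90.5² − 4 × 5.385 × (293.4))] / (2 × 5.385) = (90.5 ± 43.26) / 10.77, giving tanθ = 4.387 or 12.42.
θ = 77.16° or 85.40°; the larger is 85.40°.

85.4°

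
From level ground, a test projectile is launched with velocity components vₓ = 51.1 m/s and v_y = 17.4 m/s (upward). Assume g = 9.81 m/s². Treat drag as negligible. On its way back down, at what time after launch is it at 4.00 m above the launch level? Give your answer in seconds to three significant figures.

3.30 s

Require v_y0 t − ½ g t² = 4.00, i.e. 4.905 t² − 17.40 t + 4.00 = 0.
t = [17.40 ± √(17.40² − 2·9.81·4.00)] / 9.81 = (17.40 ± 14.98) / 9.81, so t = 0.2471 s or t = 3.300 s.
The descending-branch root is 3.300 s.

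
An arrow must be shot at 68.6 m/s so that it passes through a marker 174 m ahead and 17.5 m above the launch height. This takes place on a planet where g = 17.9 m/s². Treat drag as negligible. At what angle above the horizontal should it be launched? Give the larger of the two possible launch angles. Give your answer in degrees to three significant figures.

68.2°

Trajectory: y = x tanθ − g x² (1 + tan²θ)/(2v₀²). With x = 174, y = 17.5, v₀ = 68.6, g = 17.9:
57.58 tan²θ − 174 tanθ + (75.08) = 0.
tanθ = [174 ± √(174² − 4 × 57.58 × (75.08))] / (2 × 57.58) = (174 ± 113.9) / 115.2, giving tanθ = 0.5215 or 2.500.
θ = 27.54° or 68.20°; the larger is 68.20°.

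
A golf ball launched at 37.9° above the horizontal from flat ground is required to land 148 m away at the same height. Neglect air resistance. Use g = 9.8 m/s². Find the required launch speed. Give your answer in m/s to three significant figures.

From R = (v₀² / g) sin 2θ: v₀ = √(gR / sin 2θ).
v₀ = √(9.80 × 148 / sin 75.80°) = √(1450 / 0.9694) = √1496.1 = 38.68 m/s.

38.7 m/s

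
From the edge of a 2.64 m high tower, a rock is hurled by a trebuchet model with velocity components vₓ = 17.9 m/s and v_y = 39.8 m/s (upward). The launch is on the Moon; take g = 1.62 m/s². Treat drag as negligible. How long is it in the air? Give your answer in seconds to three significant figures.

49.2 s

Vertical motion (up positive, ground at y = 0): 0.8100 t² − (39.80) t − 2.64 = 0, so t = (39.80 + √(39.80² + 2·1.62·2.64)) / 1.62 = (39.80 + 39.91) / 1.62 = 49.20 s.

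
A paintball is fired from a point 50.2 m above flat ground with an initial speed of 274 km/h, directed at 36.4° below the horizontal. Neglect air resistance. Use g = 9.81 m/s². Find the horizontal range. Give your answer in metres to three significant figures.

Convert: 274 km/h = 274/3.6 = 76.11 m/s.
Components: vₓ = 76.11 cos 36.4° = 61.26 m/s, v_y0 = −45.17 m/s (downward).
The projectile lands when y = 50.2 + (−45.17) t − ½·9.81·t² = 0. Positive root: t = (−45.17 + √(45.17² + 2·9.81·50.2)) / 9.81 = (−45.17 + 55.00) / 9.81 = 1.002 s.
Horizontal distance: R = vₓ t = 61.26 × 1.002 = 61.41 m.

61.4 m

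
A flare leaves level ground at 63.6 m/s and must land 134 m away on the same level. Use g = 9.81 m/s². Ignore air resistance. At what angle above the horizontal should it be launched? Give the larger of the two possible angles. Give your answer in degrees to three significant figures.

R = v₀² sin 2θ / g gives sin 2θ = gR/v₀² = 9.81·134/63.6² = 0.3250.
2θ = 18.96° or 180° − 18.96° = 161.0°, so θ = 9.482° or 80.52°.
The larger angle is 80.52°.

80.5°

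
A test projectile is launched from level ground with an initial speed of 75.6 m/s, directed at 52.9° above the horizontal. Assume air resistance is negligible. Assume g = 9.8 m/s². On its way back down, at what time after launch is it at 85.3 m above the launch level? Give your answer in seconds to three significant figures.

10.7 s

Components: vₓ = 75.60 cos 52.9° = 45.60 m/s, v_y0 = 75.60 sin 52.9° = 60.30 m/s.
Set y = v_y0 t − ½ g t² = 85.3: 4.900 t² − 60.30 t + 85.3 = 0.
t = [60.30 ± √(60.30² − 2·9.80·85.3)] / 9.80 = (60.30 ± 44.32) / 9.80, so t = 1.631 s or t = 10.67 s.
The descending-branch root is 10.67 s.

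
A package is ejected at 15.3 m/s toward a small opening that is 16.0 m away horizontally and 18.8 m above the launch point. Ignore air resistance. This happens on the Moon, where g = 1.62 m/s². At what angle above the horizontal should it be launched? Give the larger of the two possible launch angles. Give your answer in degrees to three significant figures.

Trajectory: y = x tanθ − g x² (1 + tan²θ)/(2v₀²). With x = 16.0, y = 18.8, v₀ = 15.3, g = 1.62:
0.8858 tan²θ − 16.0 tanθ + (19.69) = 0.
tanθ = [16.0 ± √(16.0² − 4 × 0.8858 × (19.69))] / (2 × 0.8858) = (16.0 ± 13.65) / 1.772, giving tanθ = 1.328 or 16.73.
θ = 53.02° or 86.58°; the larger is 86.58°.

86.6°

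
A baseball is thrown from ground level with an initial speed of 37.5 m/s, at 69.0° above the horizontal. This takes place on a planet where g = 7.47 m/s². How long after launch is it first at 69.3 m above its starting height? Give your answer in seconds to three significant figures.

2.84 s

Resolve: vₓ = 37.50 cos 69.0° = 13.44 m/s and v_y0 = 37.50 sin 69.0° = 35.01 m/s.
Require v_y0 t − ½ g t² = 69.3, i.e. 3.735 t² − 35.01 t + 69.3 = 0.
Quadratic formula: t = (35.01 ± √190.31) / 7.47 = (35.01 ± 13.80) / 7.47 → t = 2.840 s or 6.533 s.
The first (ascending) time is 2.840 s.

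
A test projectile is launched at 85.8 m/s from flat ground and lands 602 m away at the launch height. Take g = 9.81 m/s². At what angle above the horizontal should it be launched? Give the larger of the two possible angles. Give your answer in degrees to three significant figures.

63.3°

Level-ground range R = v₀² sin(2θ)/g ⇒ sin(2θ) = gR/v₀² = 9.81 × 602 / 85.8² = 0.8022.
2θ = 53.34° or 180° − 53.34° = 126.7°, so θ = 26.67° or 63.33°.
The larger angle is 63.33°.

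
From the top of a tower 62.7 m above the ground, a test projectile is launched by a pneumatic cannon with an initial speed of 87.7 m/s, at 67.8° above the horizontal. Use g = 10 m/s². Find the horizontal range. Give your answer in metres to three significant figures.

vₓ = 87.70 cos 67.8° = 33.14 m/s; v_y0 = 87.70 sin 67.8° = 81.20 m/s.
The projectile lands when y = 62.7 + (81.20) t − ½·10.0·t² = 0. Positive root: t = (81.20 + √(81.20² + 2·10.0·62.7)) / 10.0 = (81.20 + 88.58) / 10.0 = 16.98 s.
Horizontal distance: R = vₓ t = 33.14 × 16.98 = 562.6 m.

563 m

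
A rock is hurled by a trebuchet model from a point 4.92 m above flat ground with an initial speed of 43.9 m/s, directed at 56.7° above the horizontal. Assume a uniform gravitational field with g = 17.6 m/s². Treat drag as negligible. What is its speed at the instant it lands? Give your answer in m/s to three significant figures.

Resolve: vₓ = 43.90 cos 56.7° = 24.10 m/s and v_y0 = 43.90 sin 56.7° = 36.69 m/s.
With up positive and y = 0 at the ground: y(t) = 4.92 + (36.69) t − 8.800 t². Setting y = 0 and taking the positive root: t = [36.69 + √(36.69² + 2·17.6·4.92)] / 17.6 = (36.69 + 38.98) / 17.6 = 4.300 s.
Vertical velocity at impact: v_y = v_y0 − g t = 36.69 − 17.6 × 4.300 = −38.98 m/s.
Speed: |v| = √(vₓ² + v_y²) = √(24.10² + 38.98²) = 45.83 m/s.

45.8 m/s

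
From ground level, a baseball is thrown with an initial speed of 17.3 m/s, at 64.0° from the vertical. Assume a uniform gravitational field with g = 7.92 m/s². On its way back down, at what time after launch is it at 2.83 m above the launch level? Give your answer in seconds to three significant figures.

vₓ = 17.30 sin 64.0° = 15.55 m/s; v_y0 = 17.30 cos 64.0° = 7.584 m/s.
Height y(t) = 7.584 t − 3.960 t² = 2.83 gives 3.960 t² − 7.584 t + 2.83 = 0.
t = [7.584 ± √(7.584² − 2·7.92·2.83)] / 7.92 = (7.584 ± 3.562) / 7.92, so t = 0.5078 s or t = 1.407 s.
The descending-branch root is 1.407 s.

1.41 s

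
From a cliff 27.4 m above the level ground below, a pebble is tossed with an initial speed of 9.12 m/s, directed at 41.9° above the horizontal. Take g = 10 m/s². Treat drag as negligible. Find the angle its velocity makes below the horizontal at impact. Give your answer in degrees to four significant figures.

Resolve: vₓ = 9.120 cos 41.9° = 6.788 m/s and v_y0 = 9.120 sin 41.9° = 6.091 m/s.
With up positive and y = 0 at the ground: y(t) = 27.4 + (6.091) t − 5.000 t². Setting y = 0 and taking the positive root: t = [6.091 + √(6.091² + 2·10.0·27.4)] / 10.0 = (6.091 + 24.19) / 10.0 = 3.028 s.
At impact: v_y = v_y0 − g t = −24.19 m/s; vₓ = 6.788 m/s.
Angle below horizontal: arctan(|v_y|/vₓ) = arctan(24.19/6.788) = 74.32°.

74.32°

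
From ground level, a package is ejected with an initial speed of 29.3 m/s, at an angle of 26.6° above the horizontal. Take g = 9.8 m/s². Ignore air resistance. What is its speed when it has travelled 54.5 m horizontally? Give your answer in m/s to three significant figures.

vₓ = 29.30 cos 26.6° = 26.20 m/s; v_y0 = 29.30 sin 26.6° = 13.12 m/s.
x = vₓ t ⇒ t = 54.5/26.20 = 2.080 s.
Vertical velocity there: v_y = v_y0 − g t = 13.12 − 9.80 × 2.080 = −7.267 m/s.
Speed: √(vₓ² + v_y²) = √(26.20² + 7.267²) = 27.19 m/s.

27.2 m/s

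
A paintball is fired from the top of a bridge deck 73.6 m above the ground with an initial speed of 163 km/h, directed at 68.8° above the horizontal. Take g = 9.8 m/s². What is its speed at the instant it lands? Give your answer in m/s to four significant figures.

Convert: 163 km/h = 163/3.6 = 45.28 m/s.
Horizontal component vₓ = 45.28 cos 68.8° = 16.37 m/s; vertical v_y0 = 45.28 sin 68.8° = 42.21 m/s.
Vertical motion (up positive, ground at y = 0): 4.900 t² − (42.21) t − 73.6 = 0, so t = (42.21 + √(42.21² + 2·9.80·73.6)) / 9.80 = (42.21 + 56.79) / 9.80 = 10.10 s.
Vertical velocity at impact: v_y = v_y0 − g t = 42.21 − 9.80 × 10.10 = −56.79 m/s.
Speed: |v| = √(vₓ² + v_y²) = √(16.37² + 56.79²) = 59.10 m/s.

59.10 m/s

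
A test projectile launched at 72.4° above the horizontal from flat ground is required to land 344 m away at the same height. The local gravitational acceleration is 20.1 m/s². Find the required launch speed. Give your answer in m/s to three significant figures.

110 m/s

From R = (v₀² / g) sin 2θ: v₀ = √(gR / sin 2θ).
v₀ = √(20.1 × 344 / sin 144.8°) = √(6914 / 0.5764) = √11995 = 109.5 m/s.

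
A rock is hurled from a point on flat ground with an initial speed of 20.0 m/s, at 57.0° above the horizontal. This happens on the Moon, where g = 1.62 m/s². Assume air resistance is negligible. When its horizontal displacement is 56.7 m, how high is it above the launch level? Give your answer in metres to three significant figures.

65.4 m

vₓ = 20.00 cos 57.0° = 10.89 m/s; v_y0 = 20.00 sin 57.0° = 16.77 m/s.
x = vₓ t ⇒ t = 56.7/10.89 = 5.205 s.
Height: y = v_y0 t − ½ g t² = 16.77 × 5.205 − 0.8100 × 5.205² = 87.31 − 21.95 = 65.36 m.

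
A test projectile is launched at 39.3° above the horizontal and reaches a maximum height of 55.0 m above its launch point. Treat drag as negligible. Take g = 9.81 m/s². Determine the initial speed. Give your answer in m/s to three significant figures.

At the peak v_y = 0, so v_y0 = √(2gH) = √(2 × 9.81 × 55.0) = 32.85 m/s.
v_y0 = v₀ sin θ ⇒ v₀ = 32.85 / sin 39.3° = 51.86 m/s.

51.9 m/s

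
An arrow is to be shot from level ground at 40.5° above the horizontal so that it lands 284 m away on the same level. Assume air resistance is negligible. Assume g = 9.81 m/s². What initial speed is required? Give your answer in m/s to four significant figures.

Level-ground range: R = v₀² sin(2θ)/g, so v₀ = √(gR / sin 2θ).
v₀ = √(9.81 × 284 / sin 81.00°) = √(2786 / 0.9877) = √2820.8 = 53.11 m/s.

53.11 m/s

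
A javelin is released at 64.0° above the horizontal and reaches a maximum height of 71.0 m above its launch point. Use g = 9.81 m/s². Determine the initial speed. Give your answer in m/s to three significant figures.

At the peak v_y = 0, so v_y0 = √(2gH) = √(2 × 9.81 × 71.0) = 37.32 m/s.
v_y0 = v₀ sin θ ⇒ v₀ = 37.32 / sin 64.0° = 41.53 m/s.

41.5 m/s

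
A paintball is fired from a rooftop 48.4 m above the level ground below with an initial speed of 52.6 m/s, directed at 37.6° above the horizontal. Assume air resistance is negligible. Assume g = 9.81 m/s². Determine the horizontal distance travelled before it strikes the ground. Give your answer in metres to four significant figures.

325.4 m

Resolve: vₓ = 52.60 cos 37.6° = 41.67 m/s and v_y0 = 52.60 sin 37.6° = 32.09 m/s.
With up positive and y = 0 at the ground: y(t) = 48.4 + (32.09) t − 4.905 t². Setting y = 0 and taking the positive root: t = [32.09 + √(32.09² + 2·9.81·48.4)] / 9.81 = (32.09 + 44.49) / 9.81 = 7.807 s.
Horizontal distance: R = vₓ t = 41.67 × 7.807 = 325.4 m.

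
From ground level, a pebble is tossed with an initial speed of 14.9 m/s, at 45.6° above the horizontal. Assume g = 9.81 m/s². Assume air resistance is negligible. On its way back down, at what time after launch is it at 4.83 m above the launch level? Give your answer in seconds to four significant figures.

Components: vₓ = 14.90 cos 45.6° = 10.42 m/s, v_y0 = 14.90 sin 45.6° = 10.65 m/s.
Set y = v_y0 t − ½ g t² = 4.83: 4.905 t² − 10.65 t + 4.83 = 0.
Quadratic formula: t = (10.65 ± √18.565) / 9.81 = (10.65 ± 4.309) / 9.81 → t = 0.6460 s or 1.524 s.
The descending-branch root is 1.524 s.

1.524 s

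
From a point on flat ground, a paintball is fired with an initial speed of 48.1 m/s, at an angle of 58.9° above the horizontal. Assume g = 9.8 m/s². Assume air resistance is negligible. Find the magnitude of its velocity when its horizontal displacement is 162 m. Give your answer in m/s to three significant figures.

33.7 m/s

Components: vₓ = 48.10 cos 58.9° = 24.85 m/s, v_y0 = 48.10 sin 58.9° = 41.19 m/s.
At x = 162 m, t = x/vₓ = 162/24.85 = 6.520 s.
Vertical velocity there: v_y = v_y0 − g t = 41.19 − 9.80 × 6.520 = −22.71 m/s.
Speed: √(vₓ² + v_y²) = √(24.85² + 22.71²) = 33.66 m/s.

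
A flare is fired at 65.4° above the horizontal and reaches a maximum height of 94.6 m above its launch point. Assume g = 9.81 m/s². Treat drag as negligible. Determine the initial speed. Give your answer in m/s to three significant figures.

At the peak v_y = 0, so v_y0 = √(2gH) = √(2 × 9.81 × 94.6) = 43.08 m/s.
v_y0 = v₀ sin θ ⇒ v₀ = 43.08 / sin 65.4° = 47.38 m/s.

47.4 m/s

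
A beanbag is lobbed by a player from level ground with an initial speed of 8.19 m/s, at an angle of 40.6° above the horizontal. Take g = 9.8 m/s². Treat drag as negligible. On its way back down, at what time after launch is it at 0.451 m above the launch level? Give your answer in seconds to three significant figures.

Resolve: vₓ = 8.190 cos 40.6° = 6.218 m/s and v_y0 = 8.190 sin 40.6° = 5.330 m/s.
Set y = v_y0 t − ½ g t² = 0.451: 4.900 t² − 5.330 t + 0.451 = 0.
Quadratic formula: t = (5.330 ± √19.568) / 9.80 = (5.330 ± 4.424) / 9.80 → t = 0.09248 s or 0.9952 s.
The descending-branch root is 0.9952 s.

0.995 s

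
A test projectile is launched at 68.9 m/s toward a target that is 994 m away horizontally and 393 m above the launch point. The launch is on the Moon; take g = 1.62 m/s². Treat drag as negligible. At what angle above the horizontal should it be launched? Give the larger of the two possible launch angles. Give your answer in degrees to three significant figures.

79.2°

Trajectory: y = x tanθ − g x² (1 + tan²θ)/(2v₀²). With x = 994, y = 393, v₀ = 68.9, g = 1.62:
168.6 tan²θ − 994 tanθ + (561.6) = 0.
tanθ = [994 ± √(994² − 4 × 168.6 × (561.6))] / (2 × 168.6) = (994 ± 780.6) / 337.2, giving tanθ = 0.6329 or 5.263.
θ = 32.33° or 79.24°; the larger is 79.24°.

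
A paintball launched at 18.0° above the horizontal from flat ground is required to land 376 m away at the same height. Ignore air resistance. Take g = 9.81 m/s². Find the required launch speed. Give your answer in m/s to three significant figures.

On level ground R = v₀² sin 2θ / g ⇒ v₀ = √(gR / sin 2θ).
v₀ = √(9.81 × 376 / sin 36.00°) = √(3689 / 0.5878) = √6275.4 = 79.22 m/s.

79.2 m/s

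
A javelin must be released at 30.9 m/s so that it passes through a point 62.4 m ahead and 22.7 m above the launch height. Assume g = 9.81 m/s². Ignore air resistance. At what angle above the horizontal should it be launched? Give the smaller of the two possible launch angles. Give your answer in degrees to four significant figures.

45.39°

Trajectory: y = x tanθ − g x² (1 + tan²θ)/(2v₀²). With x = 62.4, y = 22.7, v₀ = 30.9, g = 9.81:
20.00 tan²θ − 62.4 tanθ + (42.70) = 0.
tanθ = [62.4 ± √(62.4² − 4 × 20.00 × (42.70))] / (2 × 20.00) = (62.4 ± 21.84) / 40.01, giving tanθ = 1.014 or 2.106.
θ = 45.39° or 64.60°; the smaller is 45.39°.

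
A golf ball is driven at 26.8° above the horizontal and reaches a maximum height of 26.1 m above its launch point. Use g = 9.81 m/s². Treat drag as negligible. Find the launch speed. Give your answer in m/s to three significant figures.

50.2 m/s

At the peak v_y = 0, so v_y0 = √(2gH) = √(2 × 9.81 × 26.1) = 22.63 m/s.
v_y0 = v₀ sin θ ⇒ v₀ = 22.63 / sin 26.8° = 50.19 m/s.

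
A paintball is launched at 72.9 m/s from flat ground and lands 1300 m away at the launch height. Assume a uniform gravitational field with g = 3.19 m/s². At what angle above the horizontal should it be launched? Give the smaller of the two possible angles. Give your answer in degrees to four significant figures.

25.65°

From R = (v₀²/g) sin 2θ: sin 2θ = 3.19 × 1300 / 5314.4 = 0.7803.
2θ = 51.29° or 180° − 51.29° = 128.7°, so θ = 25.65° or 64.35°.
The smaller angle is 25.65°.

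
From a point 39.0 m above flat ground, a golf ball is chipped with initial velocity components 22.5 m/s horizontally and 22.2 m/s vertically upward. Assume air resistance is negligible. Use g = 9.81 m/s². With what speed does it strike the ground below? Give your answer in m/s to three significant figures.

42.0 m/s

With up positive and y = 0 at the ground: y(t) = 39.0 + (22.20) t − 4.905 t². Setting y = 0 and taking the positive root: t = [22.20 + √(22.20² + 2·9.81·39.0)] / 9.81 = (22.20 + 35.47) / 9.81 = 5.879 s.
Vertical velocity at impact: v_y = v_y0 − g t = 22.20 − 9.81 × 5.879 = −35.47 m/s.
Speed: |v| = √(vₓ² + v_y²) = √(22.50² + 35.47²) = 42.00 m/s.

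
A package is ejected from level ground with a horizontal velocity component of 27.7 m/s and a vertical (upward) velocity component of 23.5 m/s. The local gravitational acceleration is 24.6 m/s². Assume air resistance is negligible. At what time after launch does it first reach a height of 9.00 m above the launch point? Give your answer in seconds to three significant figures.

Height y(t) = 23.50 t − 12.30 t² = 9.00 gives 12.30 t² − 23.50 t + 9.00 = 0.
t = [23.50 ± √(23.50² − 2·24.6·9.00)] / 24.6 = (23.50 ± 10.46) / 24.6, so t = 0.5300 s or t = 1.381 s.
The first (ascending) time is 0.5300 s.

0.530 s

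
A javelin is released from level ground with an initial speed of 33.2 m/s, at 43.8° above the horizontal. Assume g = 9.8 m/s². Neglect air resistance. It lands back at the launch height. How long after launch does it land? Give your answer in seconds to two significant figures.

Horizontal component vₓ = 33.20 cos 43.8° = 23.96 m/s; vertical v_y0 = 33.20 sin 43.8° = 22.98 m/s.
It returns to y = 0 when t = 2 v_y0 / g = 2(22.98)/9.80 = 4.690 s.

4.7 s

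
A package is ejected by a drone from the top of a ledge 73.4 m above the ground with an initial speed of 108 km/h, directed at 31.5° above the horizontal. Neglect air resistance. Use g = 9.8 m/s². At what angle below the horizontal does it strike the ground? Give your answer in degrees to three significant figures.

58.1°

Convert: 108 km/h = 108/3.6 = 30.00 m/s.
Components: vₓ = 30.00 cos 31.5° = 25.58 m/s, v_y0 = 30.00 sin 31.5° = 15.67 m/s.
Vertical motion (up positive, ground at y = 0): 4.900 t² − (15.67) t − 73.4 = 0, so t = (15.67 + √(15.67² + 2·9.80·73.4)) / 9.80 = (15.67 + 41.04) / 9.80 = 5.787 s.
At impact: v_y = v_y0 − g t = −41.04 m/s; vₓ = 25.58 m/s.
Angle below horizontal: arctan(|v_y|/vₓ) = arctan(41.04/25.58) = 58.07°.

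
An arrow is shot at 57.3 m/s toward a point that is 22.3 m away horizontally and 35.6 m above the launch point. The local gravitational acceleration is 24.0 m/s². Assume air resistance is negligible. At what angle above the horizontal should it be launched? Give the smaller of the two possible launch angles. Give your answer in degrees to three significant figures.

Trajectory: y = x tanθ − g x² (1 + tan²θ)/(2v₀²). With x = 22.3, y = 35.6, v₀ = 57.3, g = 24.0:
1.818 tan²θ − 22.3 tanθ + (37.42) = 0.
tanθ = [22.3 ± √(22.3² − 4 × 1.818 × (37.42))] / (2 × 1.818) = (22.3 ± 15.01) / 3.635, giving tanθ = 2.006 or 10.26.
θ = 63.50° or 84.44°; the smaller is 63.50°.

63.5°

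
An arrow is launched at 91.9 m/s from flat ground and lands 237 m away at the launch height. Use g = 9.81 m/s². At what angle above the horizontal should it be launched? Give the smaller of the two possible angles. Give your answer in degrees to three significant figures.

From R = (v₀²/g) sin 2θ: sin 2θ = 9.81 × 237 / 8445.6 = 0.2753.
2θ = 15.98° or 180° − 15.98° = 164.0°, so θ = 7.990° or 82.01°.
The smaller angle is 7.990°.

7.99°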